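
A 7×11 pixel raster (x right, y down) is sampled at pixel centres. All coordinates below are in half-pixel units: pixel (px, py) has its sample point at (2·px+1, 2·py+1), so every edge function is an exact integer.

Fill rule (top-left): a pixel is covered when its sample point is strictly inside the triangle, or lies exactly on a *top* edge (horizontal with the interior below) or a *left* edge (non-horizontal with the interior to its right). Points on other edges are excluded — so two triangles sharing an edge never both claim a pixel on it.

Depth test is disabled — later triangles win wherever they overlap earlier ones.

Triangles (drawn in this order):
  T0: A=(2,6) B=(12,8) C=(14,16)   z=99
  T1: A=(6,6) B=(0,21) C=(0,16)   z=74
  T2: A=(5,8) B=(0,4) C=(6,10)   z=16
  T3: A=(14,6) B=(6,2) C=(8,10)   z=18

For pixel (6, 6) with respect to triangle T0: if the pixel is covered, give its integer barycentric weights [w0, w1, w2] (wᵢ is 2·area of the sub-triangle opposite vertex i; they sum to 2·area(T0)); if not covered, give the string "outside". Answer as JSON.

T0:
  2·area = 76
  edge (2, 6)→(12, 8): d=(10,2) right/bottom  bias=-1
  edge (12, 8)→(14, 16): d=(2,8) right/bottom  bias=-1
  edge (14, 16)→(2, 6): d=(-12,-10) top-left  bias=+0
    (2,3)@(5, 7): e=[4,54,18] → X
    (3,3)@(7, 7): e=[0,38,38] → .  [on edge]
    (2,4)@(5, 9): e=[24,58,-6] → .
    (3,4)@(7, 9): e=[20,42,14] → X
    (4,4)@(9, 9): e=[16,26,34] → X
    (5,4)@(11, 9): e=[12,10,54] → X
    (6,4)@(13, 9): e=[8,-6,74] → .
    (3,5)@(7, 11): e=[40,46,-10] → .
    (4,5)@(9, 11): e=[36,30,10] → X
    (6,5)@(13, 11): e=[28,-2,50] → .
    (4,6)@(9, 13): e=[56,34,-14] → .
    (5,6)@(11, 13): e=[52,18,6] → X
  covered (9 px):
    . . . . . . .
    . . . . . . .
    . . . . . . .
    . . X . . . .
    . . . X X X .
    . . . . X X .
    . . . . . X X
    . . . . . . X
    . . . . . . .
    . . . . . . .
    . . . . . . .
T1:
  2·area = 30
  edge (6, 6)→(0, 21): d=(-6,15) right/bottom  bias=-1
  edge (0, 21)→(0, 16): d=(0,-5) top-left  bias=+0
  edge (0, 16)→(6, 6): d=(6,-10) top-left  bias=+0
    (4,0)@(9, 1): e=[-15,45,0] → .  [on edge]
    (1,5)@(3, 11): e=[15,15,0] → X  [on edge]
    (2,5)@(5, 11): e=[-15,25,20] → .
    (1,6)@(3, 13): e=[3,15,12] → X
    (2,6)@(5, 13): e=[-27,25,32] → .
    (0,7)@(1, 15): e=[21,5,4] → X
    (1,7)@(3, 15): e=[-9,15,24] → .
    (0,8)@(1, 17): e=[9,5,16] → X
    (1,8)@(3, 17): e=[-21,15,36] → .
    (0,9)@(1, 19): e=[-3,5,28] → .
  covered (4 px):
    . . . . . . .
    . . . . . . .
    . . . . . . .
    . . . . . . .
    . . . . . . .
    . X . . . . .
    . X . . . . .
    X . . . . . .
    X . . . . . .
    . . . . . . .
    . . . . . . .
T2:
  2·area = 6  (B↔C swapped to make it positive)
  edge (5, 8)→(6, 10): d=(1,2) right/bottom  bias=-1
  edge (6, 10)→(0, 4): d=(-6,-6) top-left  bias=+0
  edge (0, 4)→(5, 8): d=(5,4) right/bottom  bias=-1
    (0,2)@(1, 5): e=[5,0,1] → X  [on edge]
    (1,2)@(3, 5): e=[1,12,-7] → .
    (0,3)@(1, 7): e=[7,-12,11] → .
    (1,3)@(3, 7): e=[3,0,3] → X  [on edge]
    (2,3)@(5, 7): e=[-1,12,-5] → .
    (1,4)@(3, 9): e=[5,-12,13] → .
    (2,4)@(5, 9): e=[1,0,5] → X  [on edge]
    (3,4)@(7, 9): e=[-3,12,-3] → .
    (2,5)@(5, 11): e=[3,-12,15] → .
    (3,5)@(7, 11): e=[-1,0,7] → .  [on edge]
    (4,6)@(9, 13): e=[-3,0,9] → .  [on edge]
    (5,7)@(11, 15): e=[-5,0,11] → .  [on edge]
    (6,8)@(13, 17): e=[-7,0,13] → .  [on edge]
  covered (3 px):
    . . . . . . .
    . . . . . . .
    X . . . . . .
    . X . . . . .
    . . X . . . .
    . . . . . . .
    . . . . . . .
    . . . . . . .
    . . . . . . .
    . . . . . . .
    . . . . . . .
T3:
  2·area = 56  (B↔C swapped to make it positive)
  edge (14, 6)→(8, 10): d=(-6,4) right/bottom  bias=-1
  edge (8, 10)→(6, 2): d=(-2,-8) top-left  bias=+0
  edge (6, 2)→(14, 6): d=(8,4) right/bottom  bias=-1
    (3,1)@(7, 3): e=[46,6,4] → X
    (4,1)@(9, 3): e=[38,22,-4] → .
    (3,2)@(7, 5): e=[34,2,20] → X
    (4,2)@(9, 5): e=[26,18,12] → X
    (5,2)@(11, 5): e=[18,34,4] → X
    (6,2)@(13, 5): e=[10,50,-4] → .
    (3,3)@(7, 7): e=[22,-2,36] → .
    (4,3)@(9, 7): e=[14,14,28] → X
    (6,3)@(13, 7): e=[-2,46,12] → .
    (4,4)@(9, 9): e=[2,10,44] → X
    (5,4)@(11, 9): e=[-6,26,36] → .
    (4,5)@(9, 11): e=[-10,6,60] → .
  covered (7 px):
    . . . . . . .
    . . . X . . .
    . . . X X X .
    . . . . X X .
    . . . . X . .
    . . . . . . .
    . . . . . . .
    . . . . . . .
    . . . . . . .
    . . . . . . .
    . . . . . . .

Result: [2,26,48]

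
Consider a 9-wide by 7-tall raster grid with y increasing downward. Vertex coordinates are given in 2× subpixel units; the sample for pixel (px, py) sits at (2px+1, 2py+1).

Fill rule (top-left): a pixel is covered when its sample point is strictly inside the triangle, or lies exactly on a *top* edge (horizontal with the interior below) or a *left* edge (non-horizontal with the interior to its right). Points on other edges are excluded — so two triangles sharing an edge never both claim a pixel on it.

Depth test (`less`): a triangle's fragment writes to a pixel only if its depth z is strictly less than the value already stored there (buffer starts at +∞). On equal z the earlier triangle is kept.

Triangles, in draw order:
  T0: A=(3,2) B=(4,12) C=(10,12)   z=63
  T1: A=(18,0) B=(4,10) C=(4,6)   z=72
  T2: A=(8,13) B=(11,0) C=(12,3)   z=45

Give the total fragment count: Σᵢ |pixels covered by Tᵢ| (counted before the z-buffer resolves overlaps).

T0:
  2·area = 60  (B↔C swapped to make it positive)
  edge (3, 2)→(10, 12): d=(7,10) right/bottom  bias=-1
  edge (10, 12)→(4, 12): d=(-6,0) right/bottom  bias=-1
  edge (4, 12)→(3, 2): d=(-1,-10) top-left  bias=+0
    (2,2)@(5, 5): e=[1,42,17] → █
    (3,2)@(7, 5): e=[-19,42,37] → ·
    (2,3)@(5, 7): e=[15,30,15] → █
    (3,3)@(7, 7): e=[-5,30,35] → ·
    (2,4)@(5, 9): e=[29,18,13] → █
    (3,4)@(7, 9): e=[9,18,33] → █
    (4,4)@(9, 9): e=[-11,18,53] → ·
    (2,5)@(5, 11): e=[43,6,11] → █
    (4,5)@(9, 11): e=[3,6,51] → █
    (5,5)@(11, 11): e=[-17,6,71] → ·
    (2,6)@(5, 13): e=[57,-6,9] → ·
    (3,6)@(7, 13): e=[37,-6,29] → ·
  covered (7 px):
    · · · · · · · · ·
    · · · · · · · · ·
    · · █ · · · · · ·
    · · █ · · · · · ·
    · · █ █ · · · · ·
    · · █ █ █ · · · ·
    · · · · · · · · ·
T1:
  2·area = 56
  edge (18, 0)→(4, 10): d=(-14,10) right/bottom  bias=-1
  edge (4, 10)→(4, 6): d=(0,-4) top-left  bias=+0
  edge (4, 6)→(18, 0): d=(14,-6) top-left  bias=+0
    (5,1)@(11, 3): e=[28,28,0] → █  [on edge]
    (6,1)@(13, 3): e=[8,36,12] → █
    (7,1)@(15, 3): e=[-12,44,24] → ·
    (3,2)@(7, 5): e=[40,12,4] → █
    (4,2)@(9, 5): e=[20,20,16] → █
    (5,2)@(11, 5): e=[0,28,28] → ·  [on edge]
    (6,2)@(13, 5): e=[-20,36,40] → ·
    (2,3)@(5, 7): e=[32,4,20] → █
    (4,3)@(9, 7): e=[-8,20,44] → ·
    (2,4)@(5, 9): e=[4,4,48] → █
    (3,4)@(7, 9): e=[-16,12,60] → ·
    (2,5)@(5, 11): e=[-24,4,76] → ·
  covered (7 px):
    · · · · · · · · ·
    · · · · · █ █ · ·
    · · · █ █ · · · ·
    · · █ █ · · · · ·
    · · █ · · · · · ·
    · · · · · · · · ·
    · · · · · · · · ·
T2:
  2·area = 22
  edge (8, 13)→(11, 0): d=(3,-13) top-left  bias=+0
  edge (11, 0)→(12, 3): d=(1,3) right/bottom  bias=-1
  edge (12, 3)→(8, 13): d=(-4,10) right/bottom  bias=-1
    (5,0)@(11, 1): e=[3,1,18] → █
    (6,0)@(13, 1): e=[29,-5,-2] → ·
    (5,1)@(11, 3): e=[9,3,10] → █
    (6,1)@(13, 3): e=[35,-3,-10] → ·
    (5,2)@(11, 5): e=[15,5,2] → █
    (6,2)@(13, 5): e=[41,-1,-18] → ·
    (5,3)@(11, 7): e=[21,7,-6] → ·
    (4,4)@(9, 9): e=[1,15,6] → █
    (5,4)@(11, 9): e=[27,9,-14] → ·
    (4,5)@(9, 11): e=[7,17,-2] → ·
  covered (4 px):
    · · · · · █ · · ·
    · · · · · █ · · ·
    · · · · · █ · · ·
    · · · · · · · · ·
    · · · · █ · · · ·
    · · · · · · · · ·
    · · · · · · · · ·

Final: 18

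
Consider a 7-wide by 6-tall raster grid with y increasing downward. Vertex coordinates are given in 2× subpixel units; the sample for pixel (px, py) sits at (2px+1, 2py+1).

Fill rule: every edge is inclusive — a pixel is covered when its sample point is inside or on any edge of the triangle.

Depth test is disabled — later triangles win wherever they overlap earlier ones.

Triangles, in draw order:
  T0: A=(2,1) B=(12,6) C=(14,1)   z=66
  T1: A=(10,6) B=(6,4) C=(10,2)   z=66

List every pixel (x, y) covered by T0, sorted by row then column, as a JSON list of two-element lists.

T0:
  2·area = 60  (B↔C swapped to make it positive)
  edge (2, 1)→(14, 1): d=(12,0) inclusive
  edge (14, 1)→(12, 6): d=(-2,5) inclusive
  edge (12, 6)→(2, 1): d=(-10,-5) inclusive
    (0,0)@(1, 1): e=[0,65,-5] → ·  [on edge]
    (1,0)@(3, 1): e=[0,55,5] → █  [on edge]
    (2,0)@(5, 1): e=[0,45,15] → █  [on edge]
    (3,0)@(7, 1): e=[0,35,25] → █  [on edge]
    (4,0)@(9, 1): e=[0,25,35] → █  [on edge]
    (5,0)@(11, 1): e=[0,15,45] → █  [on edge]
    (6,0)@(13, 1): e=[0,5,55] → █  [on edge]
    (1,1)@(3, 3): e=[24,51,-15] → ·
    (2,1)@(5, 3): e=[24,41,-5] → ·
    (3,1)@(7, 3): e=[24,31,5] → █
    (3,2)@(7, 5): e=[48,27,-15] → ·
    (4,2)@(9, 5): e=[48,17,-5] → ·
  covered (11 px):
    · █ █ █ █ █ █
    · · · █ █ █ █
    · · · · · █ ·
    · · · · · · ·
    · · · · · · ·
    · · · · · · ·
T1:
  2·area = 16
  edge (10, 6)→(6, 4): d=(-4,-2) inclusive
  edge (6, 4)→(10, 2): d=(4,-2) inclusive
  edge (10, 2)→(10, 6): d=(0,4) inclusive
    (4,1)@(9, 3): e=[10,2,4] → █
    (5,1)@(11, 3): e=[14,6,-4] → ·
    (4,2)@(9, 5): e=[2,10,4] → █
    (5,2)@(11, 5): e=[6,14,-4] → ·
    (4,3)@(9, 7): e=[-6,18,4] → ·
  covered (2 px):
    · · · · · · ·
    · · · · █ · ·
    · · · · █ · ·
    · · · · · · ·
    · · · · · · ·
    · · · · · · ·

Answer: [[1,0],[2,0],[3,0],[4,0],[5,0],[6,0],[3,1],[4,1],[5,1],[6,1],[5,2]]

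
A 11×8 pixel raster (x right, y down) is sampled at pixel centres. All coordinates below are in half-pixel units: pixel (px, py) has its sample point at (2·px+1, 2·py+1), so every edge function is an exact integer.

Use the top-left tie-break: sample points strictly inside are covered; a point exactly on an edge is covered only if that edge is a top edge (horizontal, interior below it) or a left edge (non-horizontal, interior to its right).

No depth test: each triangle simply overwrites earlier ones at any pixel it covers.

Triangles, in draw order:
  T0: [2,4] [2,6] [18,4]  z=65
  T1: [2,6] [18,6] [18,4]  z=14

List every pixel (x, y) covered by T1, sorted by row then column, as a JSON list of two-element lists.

T0:
  2·area = 32  (B↔C swapped to make it positive)
  edge (2, 4)→(18, 4): d=(16,0) top-left  bias=+0
  edge (18, 4)→(2, 6): d=(-16,2) right/bottom  bias=-1
  edge (2, 6)→(2, 4): d=(0,-2) top-left  bias=+0
    (1,2)@(3, 5): e=[16,14,2] → #
    (2,2)@(5, 5): e=[16,10,6] → #
    (3,2)@(7, 5): e=[16,6,10] → #
    (4,2)@(9, 5): e=[16,2,14] → #
    (5,2)@(11, 5): e=[16,-2,18] → ·
    (1,3)@(3, 7): e=[48,-18,2] → ·
    (2,3)@(5, 7): e=[48,-22,6] → ·
    (3,3)@(7, 7): e=[48,-26,10] → ·
    (4,3)@(9, 7): e=[48,-30,14] → ·
  covered (4 px):
    · · · · · · · · · · ·
    · · · · · · · · · · ·
    · # # # # · · · · · ·
    · · · · · · · · · · ·
    · · · · · · · · · · ·
    · · · · · · · · · · ·
    · · · · · · · · · · ·
    · · · · · · · · · · ·
T1:
  2·area = 32  (B↔C swapped to make it positive)
  edge (2, 6)→(18, 4): d=(16,-2) top-left  bias=+0
  edge (18, 4)→(18, 6): d=(0,2) right/bottom  bias=-1
  edge (18, 6)→(2, 6): d=(-16,0) right/bottom  bias=-1
    (5,2)@(11, 5): e=[2,14,16] → #
    (6,2)@(13, 5): e=[6,10,16] → #
    (7,2)@(15, 5): e=[10,6,16] → #
    (8,2)@(17, 5): e=[14,2,16] → #
    (9,2)@(19, 5): e=[18,-2,16] → ·
    (5,3)@(11, 7): e=[34,14,-16] → ·
    (6,3)@(13, 7): e=[38,10,-16] → ·
    (7,3)@(15, 7): e=[42,6,-16] → ·
    (8,3)@(17, 7): e=[46,2,-16] → ·
  covered (4 px):
    · · · · · · · · · · ·
    · · · · · · · · · · ·
    · · · · · # # # # · ·
    · · · · · · · · · · ·
    · · · · · · · · · · ·
    · · · · · · · · · · ·
    · · · · · · · · · · ·
    · · · · · · · · · · ·

Answer: [[5,2],[6,2],[7,2],[8,2]]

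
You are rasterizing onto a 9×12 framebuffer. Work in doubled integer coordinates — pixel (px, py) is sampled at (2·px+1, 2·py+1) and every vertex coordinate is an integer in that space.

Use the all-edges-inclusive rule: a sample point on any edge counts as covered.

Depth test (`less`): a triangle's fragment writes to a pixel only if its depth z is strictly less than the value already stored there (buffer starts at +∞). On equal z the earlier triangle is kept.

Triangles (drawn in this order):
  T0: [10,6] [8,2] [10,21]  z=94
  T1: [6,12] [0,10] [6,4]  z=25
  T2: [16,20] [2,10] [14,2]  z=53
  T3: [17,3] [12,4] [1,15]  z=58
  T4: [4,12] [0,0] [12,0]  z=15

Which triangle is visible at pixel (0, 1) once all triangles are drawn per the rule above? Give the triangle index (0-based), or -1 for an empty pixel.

T0:
  2·area = 30  (B↔C swapped to make it positive)
  edge (10, 6)→(10, 21): d=(0,15) inclusive
  edge (10, 21)→(8, 2): d=(-2,-19) inclusive
  edge (8, 2)→(10, 6): d=(2,4) inclusive
    (4,2)@(9, 5): e=[15,13,2] → █
    (5,2)@(11, 5): e=[-15,51,-6] → ·
    (4,3)@(9, 7): e=[15,9,6] → █
    (5,3)@(11, 7): e=[-15,47,-2] → ·
    (4,4)@(9, 9): e=[15,5,10] → █
    (5,4)@(11, 9): e=[-15,43,2] → ·
    (4,5)@(9, 11): e=[15,1,14] → █
    (5,5)@(11, 11): e=[-15,39,6] → ·
    (4,6)@(9, 13): e=[15,-3,18] → ·
  covered (4 px):
    · · · · · · · · ·
    · · · · · · · · ·
    · · · · █ · · · ·
    · · · · █ · · · ·
    · · · · █ · · · ·
    · · · · █ · · · ·
    · · · · · · · · ·
    · · · · · · · · ·
    · · · · · · · · ·
    · · · · · · · · ·
    · · · · · · · · ·
    · · · · · · · · ·
T1:
  2·area = 48
  edge (6, 12)→(0, 10): d=(-6,-2) inclusive
  edge (0, 10)→(6, 4): d=(6,-6) inclusive
  edge (6, 4)→(6, 12): d=(0,8) inclusive
    (4,0)@(9, 1): e=[72,0,-24] → ·  [on edge]
    (3,1)@(7, 3): e=[56,0,-8] → ·  [on edge]
    (2,2)@(5, 5): e=[40,0,8] → █  [on edge]
    (3,2)@(7, 5): e=[44,12,-8] → ·
    (1,3)@(3, 7): e=[24,0,24] → █  [on edge]
    (3,3)@(7, 7): e=[32,24,-8] → ·
    (0,4)@(1, 9): e=[8,0,40] → █  [on edge]
    (3,4)@(7, 9): e=[20,36,-8] → ·
    (0,5)@(1, 11): e=[-4,12,40] → ·
    (1,5)@(3, 11): e=[0,24,24] → █  [on edge]
    (3,5)@(7, 11): e=[8,48,-8] → ·
    (1,6)@(3, 13): e=[-12,36,24] → ·
    (4,6)@(9, 13): e=[0,72,-24] → ·  [on edge]
    (7,7)@(15, 15): e=[0,120,-72] → ·  [on edge]
  covered (8 px):
    · · · · · · · · ·
    · · · · · · · · ·
    · · █ · · · · · ·
    · █ █ · · · · · ·
    █ █ █ · · · · · ·
    · █ █ · · · · · ·
    · · · · · · · · ·
    · · · · · · · · ·
    · · · · · · · · ·
    · · · · · · · · ·
    · · · · · · · · ·
    · · · · · · · · ·
T2:
  2·area = 232
  edge (16, 20)→(2, 10): d=(-14,-10) inclusive
  edge (2, 10)→(14, 2): d=(12,-8) inclusive
  edge (14, 2)→(16, 20): d=(2,18) inclusive
    (6,1)@(13, 3): e=[208,4,20] → █
    (7,1)@(15, 3): e=[228,20,-16] → ·
    (5,2)@(11, 5): e=[160,12,60] → █
    (7,2)@(15, 5): e=[200,44,-12] → ·
    (3,3)@(7, 7): e=[92,4,136] → █
    (4,3)@(9, 7): e=[112,20,100] → █
    (7,3)@(15, 7): e=[172,68,-8] → ·
    (2,4)@(5, 9): e=[44,12,176] → █
    (7,4)@(15, 9): e=[144,92,-4] → ·
    (2,5)@(5, 11): e=[16,36,180] → █
    (7,5)@(15, 11): e=[116,116,0] → █  [on edge]
    (8,5)@(17, 11): e=[136,132,-36] → ·
    (4,7)@(9, 15): e=[0,116,116] → █  [on edge]
  covered (30 px):
    · · · · · · · · ·
    · · · · · · █ · ·
    · · · · · █ █ · ·
    · · · █ █ █ █ · ·
    · · █ █ █ █ █ · ·
    · · █ █ █ █ █ █ ·
    · · · █ █ █ █ █ ·
    · · · · █ █ █ █ ·
    · · · · · · █ █ ·
    · · · · · · · █ ·
    · · · · · · · · ·
    · · · · · · · · ·
T3:
  2·area = 44  (B↔C swapped to make it positive)
  edge (17, 3)→(1, 15): d=(-16,12) inclusive
  edge (1, 15)→(12, 4): d=(11,-11) inclusive
  edge (12, 4)→(17, 3): d=(5,-1) inclusive
    (7,0)@(15, 1): e=[56,0,-12] → ·  [on edge]
    (6,1)@(13, 3): e=[48,0,-4] → ·  [on edge]
    (8,1)@(17, 3): e=[0,44,0] → █  [on edge]
    (3,2)@(7, 5): e=[88,-44,0] → ·  [on edge]
    (5,2)@(11, 5): e=[40,0,4] → █  [on edge]
    (6,2)@(13, 5): e=[16,22,6] → █
    (7,2)@(15, 5): e=[-8,44,8] → ·
    (8,2)@(17, 5): e=[-32,66,10] → ·
    (4,3)@(9, 7): e=[32,0,12] → █  [on edge]
    (6,3)@(13, 7): e=[-16,44,16] → ·
    (3,4)@(7, 9): e=[24,0,20] → █  [on edge]
    (4,4)@(9, 9): e=[0,22,22] → █  [on edge]
    (2,5)@(5, 11): e=[16,0,28] → █  [on edge]
    (1,6)@(3, 13): e=[8,0,36] → █  [on edge]
    (0,7)@(1, 15): e=[0,0,44] → █  [on edge]
  covered (10 px):
    · · · · · · · · ·
    · · · · · · · · █
    · · · · · █ █ · ·
    · · · · █ █ · · ·
    · · · █ █ · · · ·
    · · █ · · · · · ·
    · █ · · · · · · ·
    █ · · · · · · · ·
    · · · · · · · · ·
    · · · · · · · · ·
    · · · · · · · · ·
    · · · · · · · · ·
T4:
  2·area = 144
  edge (4, 12)→(0, 0): d=(-4,-12) inclusive
  edge (0, 0)→(12, 0): d=(12,0) inclusive
  edge (12, 0)→(4, 12): d=(-8,12) inclusive
    (0,0)@(1, 1): e=[8,12,124] → █
    (1,0)@(3, 1): e=[32,12,100] → █
    (2,0)@(5, 1): e=[56,12,76] → █
    (3,0)@(7, 1): e=[80,12,52] → █
    (4,0)@(9, 1): e=[104,12,28] → █
    (5,0)@(11, 1): e=[128,12,4] → █
    (6,0)@(13, 1): e=[152,12,-20] → ·
    (0,1)@(1, 3): e=[0,36,108] → █  [on edge]
    (5,1)@(11, 3): e=[120,36,-12] → ·
    (0,2)@(1, 5): e=[-8,60,92] → ·
    (1,2)@(3, 5): e=[16,60,68] → █
    (4,2)@(9, 5): e=[88,60,-4] → ·
    (1,4)@(3, 9): e=[0,108,36] → █  [on edge]
    (2,7)@(5, 15): e=[0,180,-36] → ·  [on edge]
    (3,10)@(7, 21): e=[0,252,-108] → ·  [on edge]
  covered (19 px):
    █ █ █ █ █ █ · · ·
    █ █ █ █ █ · · · ·
    · █ █ █ · · · · ·
    · █ █ █ · · · · ·
    · █ █ · · · · · ·
    · · · · · · · · ·
    · · · · · · · · ·
    · · · · · · · · ·
    · · · · · · · · ·
    · · · · · · · · ·
    · · · · · · · · ·
    · · · · · · · · ·

Z-buffer (winner per pixel, '.' = empty):
  4 4 4 4 4 4 . . .
  4 4 4 4 4 . 2 . 3
  . 4 4 4 0 2 2 . .
  . 4 4 4 2 2 2 . .
  1 4 4 2 2 2 2 . .
  . 1 1 2 2 2 2 2 .
  . 3 . 2 2 2 2 2 .
  3 . . . 2 2 2 2 .
  . . . . . . 2 2 .
  . . . . . . . 2 .
  . . . . . . . . .
  . . . . . . . . .

Final: 4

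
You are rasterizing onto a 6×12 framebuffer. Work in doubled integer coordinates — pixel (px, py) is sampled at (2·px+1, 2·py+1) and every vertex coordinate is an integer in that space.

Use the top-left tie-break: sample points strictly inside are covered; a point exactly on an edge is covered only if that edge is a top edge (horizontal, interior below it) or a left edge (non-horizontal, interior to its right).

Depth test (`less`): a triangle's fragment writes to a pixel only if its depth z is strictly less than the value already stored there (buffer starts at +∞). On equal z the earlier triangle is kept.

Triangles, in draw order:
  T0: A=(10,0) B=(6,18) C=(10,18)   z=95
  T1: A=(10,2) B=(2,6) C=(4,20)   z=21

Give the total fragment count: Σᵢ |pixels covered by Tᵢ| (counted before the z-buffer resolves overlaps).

T0:
  2·area = 72  (B↔C swapped to make it positive)
  edge (10, 0)→(10, 18): d=(0,18) right/bottom  bias=-1
  edge (10, 18)→(6, 18): d=(-4,0) right/bottom  bias=-1
  edge (6, 18)→(10, 0): d=(4,-18) top-left  bias=+0
    (4,2)@(9, 5): e=[18,52,2] → █
    (5,2)@(11, 5): e=[-18,52,38] → ·
    (4,3)@(9, 7): e=[18,44,10] → █
    (5,3)@(11, 7): e=[-18,44,46] → ·
    (4,4)@(9, 9): e=[18,36,18] → █
    (5,4)@(11, 9): e=[-18,36,54] → ·
    (4,5)@(9, 11): e=[18,28,26] → █
    (5,5)@(11, 11): e=[-18,28,62] → ·
    (4,6)@(9, 13): e=[18,20,34] → █
    (5,6)@(11, 13): e=[-18,20,70] → ·
    (3,7)@(7, 15): e=[54,12,6] → █
    (5,7)@(11, 15): e=[-18,12,78] → ·
  covered (9 px):
    · · · · · ·
    · · · · · ·
    · · · · █ ·
    · · · · █ ·
    · · · · █ ·
    · · · · █ ·
    · · · · █ ·
    · · · █ █ ·
    · · · █ █ ·
    · · · · · ·
    · · · · · ·
    · · · · · ·
T1:
  2·area = 120  (B↔C swapped to make it positive)
  edge (10, 2)→(4, 20): d=(-6,18) right/bottom  bias=-1
  edge (4, 20)→(2, 6): d=(-2,-14) top-left  bias=+0
  edge (2, 6)→(10, 2): d=(8,-4) top-left  bias=+0
    (4,1)@(9, 3): e=[12,104,4] → █
    (5,1)@(11, 3): e=[-24,132,12] → ·
    (2,2)@(5, 5): e=[72,44,4] → █
    (3,2)@(7, 5): e=[36,72,12] → █
    (4,2)@(9, 5): e=[0,100,20] → ·  [on edge]
    (1,3)@(3, 7): e=[96,12,12] → █
    (4,3)@(9, 7): e=[-12,96,36] → ·
    (1,4)@(3, 9): e=[84,8,28] → █
    (4,4)@(9, 9): e=[-24,92,52] → ·
    (1,5)@(3, 11): e=[72,4,44] → █
    (3,5)@(7, 11): e=[0,60,60] → ·  [on edge]
    (1,6)@(3, 13): e=[60,0,60] → █  [on edge]
    (2,8)@(5, 17): e=[0,20,100] → ·  [on edge]
    (1,11)@(3, 23): e=[0,-20,140] → ·  [on edge]
  covered (14 px):
    · · · · · ·
    · · · · █ ·
    · · █ █ · ·
    · █ █ █ · ·
    · █ █ █ · ·
    · █ █ · · ·
    · █ █ · · ·
    · · █ · · ·
    · · · · · ·
    · · · · · ·
    · · · · · ·
    · · · · · ·

Answer: 23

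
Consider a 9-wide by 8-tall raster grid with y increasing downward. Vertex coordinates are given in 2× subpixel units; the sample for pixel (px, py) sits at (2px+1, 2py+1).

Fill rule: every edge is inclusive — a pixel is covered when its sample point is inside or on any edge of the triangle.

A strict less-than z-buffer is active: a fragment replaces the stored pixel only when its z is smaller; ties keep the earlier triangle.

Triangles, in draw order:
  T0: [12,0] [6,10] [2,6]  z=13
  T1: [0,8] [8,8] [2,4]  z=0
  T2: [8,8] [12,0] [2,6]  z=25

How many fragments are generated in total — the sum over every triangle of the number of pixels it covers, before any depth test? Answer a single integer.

T0:
  2·area = 64
  edge (12, 0)→(6, 10): d=(-6,10) inclusive
  edge (6, 10)→(2, 6): d=(-4,-4) inclusive
  edge (2, 6)→(12, 0): d=(10,-6) inclusive
    (5,0)@(11, 1): e=[4,56,4] → X
    (6,0)@(13, 1): e=[-16,64,16] → .
    (3,1)@(7, 3): e=[32,32,0] → X  [on edge]
    (4,1)@(9, 3): e=[12,40,12] → X
    (5,1)@(11, 3): e=[-8,48,24] → .
    (0,2)@(1, 5): e=[80,0,-16] → .  [on edge]
    (2,2)@(5, 5): e=[40,16,8] → X
    (4,2)@(9, 5): e=[0,32,32] → X  [on edge]
    (5,2)@(11, 5): e=[-20,40,44] → .
    (1,3)@(3, 7): e=[48,0,16] → X  [on edge]
    (4,3)@(9, 7): e=[-12,24,52] → .
    (1,4)@(3, 9): e=[36,-8,36] → .
    (2,4)@(5, 9): e=[16,0,48] → X  [on edge]
    (3,5)@(7, 11): e=[-16,0,80] → .  [on edge]
    (4,6)@(9, 13): e=[-48,0,112] → .  [on edge]
    (1,7)@(3, 15): e=[0,-32,96] → .  [on edge]
    (5,7)@(11, 15): e=[-80,0,144] → .  [on edge]
  covered (10 px):
    . . . . . X . . .
    . . . X X . . . .
    . . X X X . . . .
    . X X X . . . . .
    . . X . . . . . .
    . . . . . . . . .
    . . . . . . . . .
    . . . . . . . . .
T1:
  2·area = 32  (B↔C swapped to make it positive)
  edge (0, 8)→(2, 4): d=(2,-4) inclusive
  edge (2, 4)→(8, 8): d=(6,4) inclusive
  edge (8, 8)→(0, 8): d=(-8,0) inclusive
    (1,2)@(3, 5): e=[6,2,24] → X
    (2,2)@(5, 5): e=[14,-6,24] → .
    (0,3)@(1, 7): e=[2,22,8] → X
    (2,3)@(5, 7): e=[18,6,8] → X
    (3,3)@(7, 7): e=[26,-2,8] → .
    (0,4)@(1, 9): e=[6,34,-8] → .
    (1,4)@(3, 9): e=[14,26,-8] → .
    (2,4)@(5, 9): e=[22,18,-8] → .
  covered (4 px):
    . . . . . . . . .
    . . . . . . . . .
    . X . . . . . . .
    X X X . . . . . .
    . . . . . . . . .
    . . . . . . . . .
    . . . . . . . . .
    . . . . . . . . .
T2:
  2·area = 56  (B↔C swapped to make it positive)
  edge (8, 8)→(2, 6): d=(-6,-2) inclusive
  edge (2, 6)→(12, 0): d=(10,-6) inclusive
  edge (12, 0)→(8, 8): d=(-4,8) inclusive
    (5,0)@(11, 1): e=[48,4,4] → X
    (6,0)@(13, 1): e=[52,16,-12] → .
    (3,1)@(7, 3): e=[28,0,28] → X  [on edge]
    (4,1)@(9, 3): e=[32,12,12] → X
    (5,1)@(11, 3): e=[36,24,-4] → .
    (2,2)@(5, 5): e=[12,8,36] → X
    (5,2)@(11, 5): e=[24,44,-12] → .
    (2,3)@(5, 7): e=[0,28,28] → X  [on edge]
    (4,3)@(9, 7): e=[8,52,-4] → .
    (2,4)@(5, 9): e=[-12,48,20] → .
    (3,4)@(7, 9): e=[-8,60,4] → .
    (5,4)@(11, 9): e=[0,84,-28] → .  [on edge]
    (8,5)@(17, 11): e=[0,140,-84] → .  [on edge]
  covered (8 px):
    . . . . . X . . .
    . . . X X . . . .
    . . X X X . . . .
    . . X X . . . . .
    . . . . . . . . .
    . . . . . . . . .
    . . . . . . . . .
    . . . . . . . . .

Result: 22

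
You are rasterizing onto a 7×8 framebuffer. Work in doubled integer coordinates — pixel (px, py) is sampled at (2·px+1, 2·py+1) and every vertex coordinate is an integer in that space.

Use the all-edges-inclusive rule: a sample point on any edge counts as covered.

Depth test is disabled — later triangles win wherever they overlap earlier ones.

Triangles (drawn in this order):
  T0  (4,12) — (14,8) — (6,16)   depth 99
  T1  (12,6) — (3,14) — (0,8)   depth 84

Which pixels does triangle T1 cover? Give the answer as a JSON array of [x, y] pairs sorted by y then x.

T0:
  2·area = 48
  edge (4, 12)→(14, 8): d=(10,-4) inclusive
  edge (14, 8)→(6, 16): d=(-8,8) inclusive
  edge (6, 16)→(4, 12): d=(-2,-4) inclusive
    (6,4)@(13, 9): e=[6,0,42] → █  [on edge]
    (3,5)@(7, 11): e=[2,32,14] → █
    (4,5)@(9, 11): e=[10,16,22] → █
    (5,5)@(11, 11): e=[18,0,30] → █  [on edge]
    (6,5)@(13, 11): e=[26,-16,38] → ·
    (2,6)@(5, 13): e=[14,32,2] → █
    (4,6)@(9, 13): e=[30,0,18] → █  [on edge]
    (5,6)@(11, 13): e=[38,-16,26] → ·
    (2,7)@(5, 15): e=[34,16,-2] → ·
    (3,7)@(7, 15): e=[42,0,6] → █  [on edge]
    (4,7)@(9, 15): e=[50,-16,14] → ·
  covered (8 px):
    · · · · · · ·
    · · · · · · ·
    · · · · · · ·
    · · · · · · ·
    · · · · · · █
    · · · █ █ █ ·
    · · █ █ █ · ·
    · · · █ · · ·
T1:
  2·area = 78
  edge (12, 6)→(3, 14): d=(-9,8) inclusive
  edge (3, 14)→(0, 8): d=(-3,-6) inclusive
  edge (0, 8)→(12, 6): d=(12,-2) inclusive
    (3,3)@(7, 7): e=[31,45,2] → █
    (4,3)@(9, 7): e=[15,57,6] → █
    (5,3)@(11, 7): e=[-1,69,10] → ·
    (0,4)@(1, 9): e=[61,3,14] → █
    (1,4)@(3, 9): e=[45,15,18] → █
    (2,4)@(5, 9): e=[29,27,22] → █
    (4,4)@(9, 9): e=[-3,51,30] → ·
    (0,5)@(1, 11): e=[43,-3,38] → ·
    (1,5)@(3, 11): e=[27,9,42] → █
    (3,5)@(7, 11): e=[-5,33,50] → ·
    (1,6)@(3, 13): e=[9,3,66] → █
    (2,6)@(5, 13): e=[-7,15,70] → ·
  covered (9 px):
    · · · · · · ·
    · · · · · · ·
    · · · · · · ·
    · · · █ █ · ·
    █ █ █ █ · · ·
    · █ █ · · · ·
    · █ · · · · ·
    · · · · · · ·

Result: [[3,3],[4,3],[0,4],[1,4],[2,4],[3,4],[1,5],[2,5],[1,6]]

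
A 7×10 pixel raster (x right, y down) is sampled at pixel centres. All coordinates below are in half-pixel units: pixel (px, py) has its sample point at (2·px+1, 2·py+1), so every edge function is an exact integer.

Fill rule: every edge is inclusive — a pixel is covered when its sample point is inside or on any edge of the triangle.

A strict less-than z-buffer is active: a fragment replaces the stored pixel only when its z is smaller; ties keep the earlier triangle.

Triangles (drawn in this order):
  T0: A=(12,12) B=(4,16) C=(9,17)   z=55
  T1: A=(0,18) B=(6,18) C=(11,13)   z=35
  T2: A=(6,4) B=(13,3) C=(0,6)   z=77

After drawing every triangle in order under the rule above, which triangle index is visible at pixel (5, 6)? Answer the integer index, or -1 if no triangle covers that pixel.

T0:
  2·area = 28  (B↔C swapped to make it positive)
  edge (12, 12)→(9, 17): d=(-3,5) inclusive
  edge (9, 17)→(4, 16): d=(-5,-1) inclusive
  edge (4, 16)→(12, 12): d=(8,-4) inclusive
    (5,6)@(11, 13): e=[2,22,4] → █
    (6,6)@(13, 13): e=[-8,24,12] → ·
    (3,7)@(7, 15): e=[16,8,4] → █
    (4,7)@(9, 15): e=[6,10,12] → █
    (5,7)@(11, 15): e=[-4,12,20] → ·
    (3,8)@(7, 17): e=[10,-2,20] → ·
    (4,8)@(9, 17): e=[0,0,28] → █  [on edge]
    (5,8)@(11, 17): e=[-10,2,36] → ·
    (4,9)@(9, 19): e=[-6,-10,44] → ·
  covered (4 px):
    · · · · · · ·
    · · · · · · ·
    · · · · · · ·
    · · · · · · ·
    · · · · · · ·
    · · · · · · ·
    · · · · · █ ·
    · · · █ █ · ·
    · · · · █ · ·
    · · · · · · ·
T1:
  2·area = 30  (B↔C swapped to make it positive)
  edge (0, 18)→(11, 13): d=(11,-5) inclusive
  edge (11, 13)→(6, 18): d=(-5,5) inclusive
  edge (6, 18)→(0, 18): d=(-6,0) inclusive
    (6,5)@(13, 11): e=[-12,0,42] → ·  [on edge]
    (5,6)@(11, 13): e=[0,0,30] → █  [on edge]
    (6,6)@(13, 13): e=[10,-10,30] → ·
    (3,7)@(7, 15): e=[2,10,18] → █
    (4,7)@(9, 15): e=[12,0,18] → █  [on edge]
    (5,7)@(11, 15): e=[22,-10,18] → ·
    (1,8)@(3, 17): e=[4,20,6] → █
    (2,8)@(5, 17): e=[14,10,6] → █
    (3,8)@(7, 17): e=[24,0,6] → █  [on edge]
    (4,8)@(9, 17): e=[34,-10,6] → ·
    (1,9)@(3, 19): e=[26,10,-6] → ·
    (2,9)@(5, 19): e=[36,0,-6] → ·  [on edge]
  covered (6 px):
    · · · · · · ·
    · · · · · · ·
    · · · · · · ·
    · · · · · · ·
    · · · · · · ·
    · · · · · · ·
    · · · · · █ ·
    · · · █ █ · ·
    · █ █ █ · · ·
    · · · · · · ·
T2:
  2·area = 8
  edge (6, 4)→(13, 3): d=(7,-1) inclusive
  edge (13, 3)→(0, 6): d=(-13,3) inclusive
  edge (0, 6)→(6, 4): d=(6,-2) inclusive
    (4,1)@(9, 3): e=[-4,12,0] → ·  [on edge]
    (6,1)@(13, 3): e=[0,0,8] → █  [on edge]
    (1,2)@(3, 5): e=[4,4,0] → █  [on edge]
    (2,2)@(5, 5): e=[6,-2,4] → ·
    (6,2)@(13, 5): e=[14,-26,20] → ·
    (1,3)@(3, 7): e=[18,-22,12] → ·
  covered (2 px):
    · · · · · · ·
    · · · · · · █
    · █ · · · · ·
    · · · · · · ·
    · · · · · · ·
    · · · · · · ·
    · · · · · · ·
    · · · · · · ·
    · · · · · · ·
    · · · · · · ·

Z-buffer (winner per pixel, '.' = empty):
  . . . . . . .
  . . . . . . 2
  . 2 . . . . .
  . . . . . . .
  . . . . . . .
  . . . . . . .
  . . . . . 1 .
  . . . 1 1 . .
  . 1 1 1 0 . .
  . . . . . . .

Result: 1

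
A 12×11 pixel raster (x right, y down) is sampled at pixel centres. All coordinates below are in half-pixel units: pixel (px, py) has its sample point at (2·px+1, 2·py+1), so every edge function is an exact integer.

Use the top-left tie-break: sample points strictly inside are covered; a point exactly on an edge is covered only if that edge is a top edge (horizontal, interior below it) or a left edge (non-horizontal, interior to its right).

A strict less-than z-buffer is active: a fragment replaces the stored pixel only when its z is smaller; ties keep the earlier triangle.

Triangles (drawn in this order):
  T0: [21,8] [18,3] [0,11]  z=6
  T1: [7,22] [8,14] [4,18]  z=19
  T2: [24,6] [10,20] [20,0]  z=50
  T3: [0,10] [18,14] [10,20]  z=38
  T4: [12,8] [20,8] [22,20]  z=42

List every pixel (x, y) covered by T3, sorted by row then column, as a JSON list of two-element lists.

T0:
  2·area = 114  (B↔C swapped to make it positive)
  edge (21, 8)→(0, 11): d=(-21,3) right/bottom  bias=-1
  edge (0, 11)→(18, 3): d=(18,-8) top-left  bias=+0
  edge (18, 3)→(21, 8): d=(3,5) right/bottom  bias=-1
    (7,2)@(15, 5): e=[81,12,21] → █
    (8,2)@(17, 5): e=[75,28,11] → █
    (9,2)@(19, 5): e=[69,44,1] → █
    (10,2)@(21, 5): e=[63,60,-9] → ·
    (4,3)@(9, 7): e=[57,0,57] → █  [on edge]
    (5,3)@(11, 7): e=[51,16,47] → █
    (6,3)@(13, 7): e=[45,32,37] → █
    (10,3)@(21, 7): e=[21,96,-3] → ·
    (2,4)@(5, 9): e=[27,4,83] → █
    (3,4)@(7, 9): e=[21,20,73] → █
    (7,4)@(15, 9): e=[-3,84,33] → ·
    (8,4)@(17, 9): e=[-9,100,23] → ·
  covered (14 px):
    · · · · · · · · · · · ·
    · · · · · · · · · · · ·
    · · · · · · · █ █ █ · ·
    · · · · █ █ █ █ █ █ · ·
    · · █ █ █ █ █ · · · · ·
    · · · · · · · · · · · ·
    · · · · · · · · · · · ·
    · · · · · · · · · · · ·
    · · · · · · · · · · · ·
    · · · · · · · · · · · ·
    · · · · · · · · · · · ·
T1:
  2·area = 28  (B↔C swapped to make it positive)
  edge (7, 22)→(4, 18): d=(-3,-4) top-left  bias=+0
  edge (4, 18)→(8, 14): d=(4,-4) top-left  bias=+0
  edge (8, 14)→(7, 22): d=(-1,8) right/bottom  bias=-1
    (10,0)@(21, 1): e=[119,0,-91] → ·  [on edge]
    (9,1)@(19, 3): e=[105,0,-77] → ·  [on edge]
    (8,2)@(17, 5): e=[91,0,-63] → ·  [on edge]
    (7,3)@(15, 7): e=[77,0,-49] → ·  [on edge]
    (6,4)@(13, 9): e=[63,0,-35] → ·  [on edge]
    (5,5)@(11, 11): e=[49,0,-21] → ·  [on edge]
    (4,6)@(9, 13): e=[35,0,-7] → ·  [on edge]
    (3,7)@(7, 15): e=[21,0,7] → █  [on edge]
    (4,7)@(9, 15): e=[29,8,-9] → ·
    (2,8)@(5, 17): e=[7,0,21] → █  [on edge]
    (4,8)@(9, 17): e=[23,16,-11] → ·
    (1,9)@(3, 19): e=[-7,0,35] → ·  [on edge]
    (0,10)@(1, 21): e=[-21,0,49] → ·  [on edge]
  covered (6 px):
    · · · · · · · · · · · ·
    · · · · · · · · · · · ·
    · · · · · · · · · · · ·
    · · · · · · · · · · · ·
    · · · · · · · · · · · ·
    · · · · · · · · · · · ·
    · · · · · · · · · · · ·
    · · · █ · · · · · · · ·
    · · █ █ · · · · · · · ·
    · · █ █ · · · · · · · ·
    · · · █ · · · · · · · ·
T2:
  2·area = 140
  edge (24, 6)→(10, 20): d=(-14,14) right/bottom  bias=-1
  edge (10, 20)→(20, 0): d=(10,-20) top-left  bias=+0
  edge (20, 0)→(24, 6): d=(4,6) right/bottom  bias=-1
    (9,1)@(19, 3): e=[112,10,18] → █
    (10,1)@(21, 3): e=[84,50,6] → █
    (11,1)@(23, 3): e=[56,90,-6] → ·
    (9,2)@(19, 5): e=[84,30,26] → █
    (11,2)@(23, 5): e=[28,110,2] → █
    (8,3)@(17, 7): e=[84,10,46] → █
    (11,3)@(23, 7): e=[0,130,10] → ·  [on edge]
    (8,4)@(17, 9): e=[56,30,54] → █
    (10,4)@(21, 9): e=[0,110,30] → ·  [on edge]
    (7,5)@(15, 11): e=[56,10,74] → █
    (9,5)@(19, 11): e=[0,90,50] → ·  [on edge]
    (7,6)@(15, 13): e=[28,30,82] → █
    (8,6)@(17, 13): e=[0,70,70] → ·  [on edge]
    (7,7)@(15, 15): e=[0,50,90] → ·  [on edge]
    (6,8)@(13, 17): e=[0,30,110] → ·  [on edge]
    (5,9)@(11, 19): e=[0,10,130] → ·  [on edge]
    (4,10)@(9, 21): e=[0,-10,150] → ·  [on edge]
  covered (14 px):
    · · · · · · · · · · · ·
    · · · · · · · · · █ █ ·
    · · · · · · · · · █ █ █
    · · · · · · · · █ █ █ ·
    · · · · · · · · █ █ · ·
    · · · · · · · █ █ · · ·
    · · · · · · · █ · · · ·
    · · · · · · █ · · · · ·
    · · · · · · · · · · · ·
    · · · · · · · · · · · ·
    · · · · · · · · · · · ·
T3:
  2·area = 140
  edge (0, 10)→(18, 14): d=(18,4) right/bottom  bias=-1
  edge (18, 14)→(10, 20): d=(-8,6) right/bottom  bias=-1
  edge (10, 20)→(0, 10): d=(-10,-10) top-left  bias=+0
    (0,5)@(1, 11): e=[14,126,0] → █  [on edge]
    (1,5)@(3, 11): e=[6,114,20] → █
    (2,5)@(5, 11): e=[-2,102,40] → ·
    (0,6)@(1, 13): e=[50,110,-20] → ·
    (1,6)@(3, 13): e=[42,98,0] → █  [on edge]
    (2,6)@(5, 13): e=[34,86,20] → █
    (3,6)@(7, 13): e=[26,74,40] → █
    (4,6)@(9, 13): e=[18,62,60] → █
    (5,6)@(11, 13): e=[10,50,80] → █
    (6,6)@(13, 13): e=[2,38,100] → █
    (7,6)@(15, 13): e=[-6,26,120] → ·
    (1,7)@(3, 15): e=[78,82,-20] → ·
    (2,7)@(5, 15): e=[70,70,0] → █  [on edge]
    (3,8)@(7, 17): e=[98,42,0] → █  [on edge]
    (4,9)@(9, 19): e=[126,14,0] → █  [on edge]
    (5,10)@(11, 21): e=[154,-14,0] → ·  [on edge]
  covered (20 px):
    · · · · · · · · · · · ·
    · · · · · · · · · · · ·
    · · · · · · · · · · · ·
    · · · · · · · · · · · ·
    · · · · · · · · · · · ·
    █ █ · · · · · · · · · ·
    · █ █ █ █ █ █ · · · · ·
    · · █ █ █ █ █ █ · · · ·
    · · · █ █ █ █ · · · · ·
    · · · · █ █ · · · · · ·
    · · · · · · · · · · · ·
T4:
  2·area = 96
  edge (12, 8)→(20, 8): d=(8,0) top-left  bias=+0
  edge (20, 8)→(22, 20): d=(2,12) right/bottom  bias=-1
  edge (22, 20)→(12, 8): d=(-10,-12) top-left  bias=+0
    (6,4)@(13, 9): e=[8,86,2] → █
    (7,4)@(15, 9): e=[8,62,26] → █
    (8,4)@(17, 9): e=[8,38,50] → █
    (9,4)@(19, 9): e=[8,14,74] → █
    (10,4)@(21, 9): e=[8,-10,98] → ·
    (6,5)@(13, 11): e=[24,90,-18] → ·
    (7,5)@(15, 11): e=[24,66,6] → █
    (10,5)@(21, 11): e=[24,-6,78] → ·
    (7,6)@(15, 13): e=[40,70,-14] → ·
    (8,6)@(17, 13): e=[40,46,10] → █
    (10,6)@(21, 13): e=[40,-2,58] → ·
    (8,7)@(17, 15): e=[56,50,-10] → ·
  covered (12 px):
    · · · · · · · · · · · ·
    · · · · · · · · · · · ·
    · · · · · · · · · · · ·
    · · · · · · · · · · · ·
    · · · · · · █ █ █ █ · ·
    · · · · · · · █ █ █ · ·
    · · · · · · · · █ █ · ·
    · · · · · · · · · █ █ ·
    · · · · · · · · · · █ ·
    · · · · · · · · · · · ·
    · · · · · · · · · · · ·

Final: [[0,5],[1,5],[1,6],[2,6],[3,6],[4,6],[5,6],[6,6],[2,7],[3,7],[4,7],[5,7],[6,7],[7,7],[3,8],[4,8],[5,8],[6,8],[4,9],[5,9]]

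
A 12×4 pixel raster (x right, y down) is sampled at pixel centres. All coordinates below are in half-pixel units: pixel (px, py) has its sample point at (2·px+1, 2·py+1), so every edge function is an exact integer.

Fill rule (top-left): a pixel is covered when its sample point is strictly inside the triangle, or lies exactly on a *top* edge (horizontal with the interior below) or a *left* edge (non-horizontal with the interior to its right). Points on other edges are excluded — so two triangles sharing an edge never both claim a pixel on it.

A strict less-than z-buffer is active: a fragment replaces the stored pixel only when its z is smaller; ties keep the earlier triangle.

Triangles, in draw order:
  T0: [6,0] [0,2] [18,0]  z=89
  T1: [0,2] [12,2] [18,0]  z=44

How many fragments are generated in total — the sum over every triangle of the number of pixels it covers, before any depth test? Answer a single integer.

T0:
  2·area = 24  (B↔C swapped to make it positive)
  edge (6, 0)→(18, 0): d=(12,0) top-left  bias=+0
  edge (18, 0)→(0, 2): d=(-18,2) right/bottom  bias=-1
  edge (0, 2)→(6, 0): d=(6,-2) top-left  bias=+0
    (1,0)@(3, 1): e=[12,12,0] → X  [on edge]
    (2,0)@(5, 1): e=[12,8,4] → X
    (3,0)@(7, 1): e=[12,4,8] → X
    (4,0)@(9, 1): e=[12,0,12] → .  [on edge]
    (1,1)@(3, 3): e=[36,-24,12] → .
    (2,1)@(5, 3): e=[36,-28,16] → .
    (3,1)@(7, 3): e=[36,-32,20] → .
  covered (3 px):
    . X X X . . . . . . . .
    . . . . . . . . . . . .
    . . . . . . . . . . . .
    . . . . . . . . . . . .
T1:
  2·area = 24  (B↔C swapped to make it positive)
  edge (0, 2)→(18, 0): d=(18,-2) top-left  bias=+0
  edge (18, 0)→(12, 2): d=(-6,2) right/bottom  bias=-1
  edge (12, 2)→(0, 2): d=(-12,0) right/bottom  bias=-1
    (4,0)@(9, 1): e=[0,12,12] → X  [on edge]
    (5,0)@(11, 1): e=[4,8,12] → X
    (6,0)@(13, 1): e=[8,4,12] → X
    (7,0)@(15, 1): e=[12,0,12] → .  [on edge]
    (4,1)@(9, 3): e=[36,0,-12] → .  [on edge]
    (5,1)@(11, 3): e=[40,-4,-12] → .
    (6,1)@(13, 3): e=[44,-8,-12] → .
    (1,2)@(3, 5): e=[60,0,-36] → .  [on edge]
  covered (3 px):
    . . . . X X X . . . . .
    . . . . . . . . . . . .
    . . . . . . . . . . . .
    . . . . . . . . . . . .

Result: 6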